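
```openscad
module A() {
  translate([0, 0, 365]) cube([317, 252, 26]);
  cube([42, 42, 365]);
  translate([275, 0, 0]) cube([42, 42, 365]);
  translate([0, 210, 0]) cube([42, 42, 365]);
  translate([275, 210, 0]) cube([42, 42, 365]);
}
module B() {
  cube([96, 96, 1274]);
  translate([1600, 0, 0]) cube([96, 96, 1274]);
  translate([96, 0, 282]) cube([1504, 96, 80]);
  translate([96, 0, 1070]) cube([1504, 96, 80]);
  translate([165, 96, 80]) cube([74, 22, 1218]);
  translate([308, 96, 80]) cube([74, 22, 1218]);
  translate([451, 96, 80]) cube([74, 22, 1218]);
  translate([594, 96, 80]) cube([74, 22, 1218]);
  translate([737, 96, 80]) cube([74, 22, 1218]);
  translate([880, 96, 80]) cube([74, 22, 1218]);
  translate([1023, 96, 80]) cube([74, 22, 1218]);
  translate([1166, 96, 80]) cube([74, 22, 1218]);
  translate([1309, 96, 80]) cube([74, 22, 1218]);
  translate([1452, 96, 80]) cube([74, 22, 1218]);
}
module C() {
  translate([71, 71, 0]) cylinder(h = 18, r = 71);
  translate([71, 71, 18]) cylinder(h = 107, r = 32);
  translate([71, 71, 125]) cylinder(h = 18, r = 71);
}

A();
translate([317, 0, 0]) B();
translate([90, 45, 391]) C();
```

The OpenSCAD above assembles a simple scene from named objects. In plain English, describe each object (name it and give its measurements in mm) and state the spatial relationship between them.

A is a simple wooden stool: a rectangular seat 317 mm (x) by 252 mm (y), 26 mm thick, top face at z = 391 mm, on four square legs, each 42×42 mm in cross-section. The legs rest on z = 0, each flush with a corner of the seat.

B is a fence section. Two 96×96 mm posts, 1274 mm tall, stand on the floor with a clear span of 1504 mm between their inner faces. Two horizontal rails of 96×80 mm section span the gap between the posts with their undersides at z = 282 mm and z = 1070 mm, flush with the posts' −y face. 10 pickets, each 74 mm wide, 22 mm thick and 1218 mm tall, are fixed to the +y face of the rails with their bottoms at z = 80 mm, evenly spaced across the span with equal gaps (rounded down to the nearest mm) at the −x end and between each pair — any rounding remainder accumulates at the +x end.

C is a spool: two coaxial disc flanges of radius 71 mm and thickness 18 mm, joined by a core cylinder of radius 32 mm and height 107 mm. The lower flange rests on z = 0 and the three cylinders share a vertical axis.

The fence section is against the stool's +x side, with their −y faces flush. The spool is on top of the stool.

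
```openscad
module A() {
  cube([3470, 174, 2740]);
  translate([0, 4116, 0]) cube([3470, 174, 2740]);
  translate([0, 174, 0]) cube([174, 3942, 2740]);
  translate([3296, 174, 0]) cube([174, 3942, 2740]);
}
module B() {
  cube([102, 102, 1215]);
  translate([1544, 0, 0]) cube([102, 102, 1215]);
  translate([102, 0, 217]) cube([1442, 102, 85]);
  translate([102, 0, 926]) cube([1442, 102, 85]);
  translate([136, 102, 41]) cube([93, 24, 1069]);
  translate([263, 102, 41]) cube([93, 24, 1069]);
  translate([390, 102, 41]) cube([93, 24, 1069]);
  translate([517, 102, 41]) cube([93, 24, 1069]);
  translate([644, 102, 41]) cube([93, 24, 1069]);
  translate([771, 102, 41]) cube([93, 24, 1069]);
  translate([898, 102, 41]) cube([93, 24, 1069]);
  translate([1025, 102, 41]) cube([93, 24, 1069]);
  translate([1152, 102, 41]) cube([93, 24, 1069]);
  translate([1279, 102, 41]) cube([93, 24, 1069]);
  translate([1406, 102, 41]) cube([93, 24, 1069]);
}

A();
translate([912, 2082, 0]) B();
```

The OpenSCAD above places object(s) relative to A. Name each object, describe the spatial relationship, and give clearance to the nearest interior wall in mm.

A is a house frame. B is a fence section. The fence section sits inside the house frame, centred. The clearance to the nearest interior wall is 738 mm.

Clearances: x = 738, y = 1908; minimum 738 mm.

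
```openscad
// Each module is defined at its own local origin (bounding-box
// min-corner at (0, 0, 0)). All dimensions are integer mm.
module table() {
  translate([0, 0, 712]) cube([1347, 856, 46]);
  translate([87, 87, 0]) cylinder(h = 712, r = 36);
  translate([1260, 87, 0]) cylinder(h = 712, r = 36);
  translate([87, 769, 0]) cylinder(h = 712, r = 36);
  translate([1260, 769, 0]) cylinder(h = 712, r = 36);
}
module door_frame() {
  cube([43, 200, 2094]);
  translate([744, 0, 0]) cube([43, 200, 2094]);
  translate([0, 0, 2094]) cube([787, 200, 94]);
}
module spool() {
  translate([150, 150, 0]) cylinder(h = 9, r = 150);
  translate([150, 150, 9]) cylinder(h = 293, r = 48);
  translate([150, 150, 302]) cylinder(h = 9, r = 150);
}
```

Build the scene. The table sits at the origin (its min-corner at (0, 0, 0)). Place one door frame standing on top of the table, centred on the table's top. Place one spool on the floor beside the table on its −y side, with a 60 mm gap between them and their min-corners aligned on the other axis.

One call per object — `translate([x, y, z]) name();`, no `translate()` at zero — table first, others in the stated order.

table();
translate([280, 328, 758]) door_frame();
translate([0, -360, 0]) spool();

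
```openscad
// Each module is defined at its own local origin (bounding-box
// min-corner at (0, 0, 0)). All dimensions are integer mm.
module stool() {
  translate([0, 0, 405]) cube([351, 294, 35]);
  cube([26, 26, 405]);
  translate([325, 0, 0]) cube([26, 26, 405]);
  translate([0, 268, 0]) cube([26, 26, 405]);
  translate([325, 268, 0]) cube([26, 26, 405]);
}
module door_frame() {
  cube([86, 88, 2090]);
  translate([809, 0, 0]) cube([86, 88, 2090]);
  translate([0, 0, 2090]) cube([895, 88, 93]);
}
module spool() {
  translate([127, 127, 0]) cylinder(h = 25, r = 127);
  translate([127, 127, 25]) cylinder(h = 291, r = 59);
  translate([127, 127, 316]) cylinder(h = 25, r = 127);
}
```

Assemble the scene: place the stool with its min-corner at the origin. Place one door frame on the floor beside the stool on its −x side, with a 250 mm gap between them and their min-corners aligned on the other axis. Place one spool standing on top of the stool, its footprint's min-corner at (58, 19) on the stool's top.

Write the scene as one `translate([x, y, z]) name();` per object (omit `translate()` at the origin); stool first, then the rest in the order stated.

stool();
translate([-1145, 0, 0]) door_frame();
translate([58, 19, 440]) spool();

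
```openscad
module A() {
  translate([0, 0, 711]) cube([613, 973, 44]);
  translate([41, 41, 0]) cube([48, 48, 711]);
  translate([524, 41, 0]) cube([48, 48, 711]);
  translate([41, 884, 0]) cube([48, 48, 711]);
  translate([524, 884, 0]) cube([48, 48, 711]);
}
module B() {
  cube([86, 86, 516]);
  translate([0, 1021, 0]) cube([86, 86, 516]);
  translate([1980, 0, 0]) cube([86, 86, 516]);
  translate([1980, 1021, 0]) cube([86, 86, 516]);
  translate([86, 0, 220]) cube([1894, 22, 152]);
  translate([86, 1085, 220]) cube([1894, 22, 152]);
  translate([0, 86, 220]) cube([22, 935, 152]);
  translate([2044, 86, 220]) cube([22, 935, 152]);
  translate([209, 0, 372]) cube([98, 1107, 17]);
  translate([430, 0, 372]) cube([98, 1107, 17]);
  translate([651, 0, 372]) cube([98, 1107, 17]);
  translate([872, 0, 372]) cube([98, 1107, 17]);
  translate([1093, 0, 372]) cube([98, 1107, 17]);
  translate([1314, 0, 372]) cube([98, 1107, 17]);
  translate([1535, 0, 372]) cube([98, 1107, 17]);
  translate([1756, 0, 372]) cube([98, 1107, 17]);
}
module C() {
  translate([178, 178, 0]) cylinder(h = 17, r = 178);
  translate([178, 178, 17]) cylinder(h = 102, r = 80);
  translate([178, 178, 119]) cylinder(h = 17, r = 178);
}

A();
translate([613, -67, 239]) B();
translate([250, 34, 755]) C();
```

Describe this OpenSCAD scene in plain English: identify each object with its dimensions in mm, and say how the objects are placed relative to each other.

A is a table: top 613 mm (x) × 973 mm (y), 44 mm thick, upper face at z = 755 mm, on four 48×48 mm square legs, each inset 41 mm from the nearest pair of top edges, running from z = 0 to the bottom of the top.

B is a bed frame 2066 mm long (x) by 1107 mm wide (y). Four 86×86 mm corner posts, 516 mm tall, at the corners of the footprint. Four rails of 22 mm thickness and 152 mm height run between adjacent posts with their undersides at z = 220 mm, their outer faces flush with the outside of the frame (the two x-running rails run between the posts' inner faces; the two y-running rails run between the posts' inner faces). 8 slats, each 98 mm wide (x) and 17 mm thick, lie across the top of the two x-running rails, running the full 1107 mm width of the frame in y; the slats are evenly spaced along x between the inner faces of the end posts with equal gaps (rounded down to the nearest mm) at the −x end and between each pair — any rounding remainder accumulates at the +x end.

C is a spool: two coaxial disc flanges of radius 178 mm and thickness 17 mm, joined by a core cylinder of radius 80 mm and height 102 mm. The lower flange rests on z = 0 and the three cylinders share a vertical axis.

The bed frame is beside the table with their tops flush at z = 755. The spool is on top of the table.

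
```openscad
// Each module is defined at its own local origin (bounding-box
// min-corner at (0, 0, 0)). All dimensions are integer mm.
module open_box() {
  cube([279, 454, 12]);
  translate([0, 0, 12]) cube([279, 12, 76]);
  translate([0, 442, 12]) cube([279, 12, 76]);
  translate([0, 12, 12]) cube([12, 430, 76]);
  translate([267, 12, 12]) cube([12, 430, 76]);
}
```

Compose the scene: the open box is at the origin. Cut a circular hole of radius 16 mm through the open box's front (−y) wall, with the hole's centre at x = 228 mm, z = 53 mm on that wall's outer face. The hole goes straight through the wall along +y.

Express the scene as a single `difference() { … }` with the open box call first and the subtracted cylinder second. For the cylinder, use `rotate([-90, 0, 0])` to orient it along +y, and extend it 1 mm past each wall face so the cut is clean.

difference() {
  open_box();
  translate([228, -1, 53]) rotate([-90, 0, 0]) cylinder(h = 14, r = 16);
}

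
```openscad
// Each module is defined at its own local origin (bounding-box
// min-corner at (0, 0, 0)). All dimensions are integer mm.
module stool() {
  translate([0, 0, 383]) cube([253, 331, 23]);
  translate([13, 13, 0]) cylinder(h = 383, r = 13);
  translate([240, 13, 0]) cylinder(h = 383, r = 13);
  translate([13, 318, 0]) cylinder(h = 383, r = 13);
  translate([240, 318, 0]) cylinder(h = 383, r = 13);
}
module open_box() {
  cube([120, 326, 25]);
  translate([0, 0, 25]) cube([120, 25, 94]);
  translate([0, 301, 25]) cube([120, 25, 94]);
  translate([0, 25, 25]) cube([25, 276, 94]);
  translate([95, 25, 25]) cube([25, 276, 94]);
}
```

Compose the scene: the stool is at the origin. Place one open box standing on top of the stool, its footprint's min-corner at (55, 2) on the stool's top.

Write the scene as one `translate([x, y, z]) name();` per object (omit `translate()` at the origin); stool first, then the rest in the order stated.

stool();
translate([55, 2, 406]) open_box();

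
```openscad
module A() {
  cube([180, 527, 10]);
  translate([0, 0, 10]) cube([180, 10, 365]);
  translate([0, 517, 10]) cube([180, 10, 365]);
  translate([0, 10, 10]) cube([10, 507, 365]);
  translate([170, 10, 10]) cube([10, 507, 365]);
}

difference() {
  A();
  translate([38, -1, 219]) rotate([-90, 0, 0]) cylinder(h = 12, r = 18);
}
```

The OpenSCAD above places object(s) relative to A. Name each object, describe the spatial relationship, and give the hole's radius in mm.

A is an open box. The open box has a circular hole through its front wall. The hole's radius is 18 mm.

The subtracted cylinder has r = 18 mm.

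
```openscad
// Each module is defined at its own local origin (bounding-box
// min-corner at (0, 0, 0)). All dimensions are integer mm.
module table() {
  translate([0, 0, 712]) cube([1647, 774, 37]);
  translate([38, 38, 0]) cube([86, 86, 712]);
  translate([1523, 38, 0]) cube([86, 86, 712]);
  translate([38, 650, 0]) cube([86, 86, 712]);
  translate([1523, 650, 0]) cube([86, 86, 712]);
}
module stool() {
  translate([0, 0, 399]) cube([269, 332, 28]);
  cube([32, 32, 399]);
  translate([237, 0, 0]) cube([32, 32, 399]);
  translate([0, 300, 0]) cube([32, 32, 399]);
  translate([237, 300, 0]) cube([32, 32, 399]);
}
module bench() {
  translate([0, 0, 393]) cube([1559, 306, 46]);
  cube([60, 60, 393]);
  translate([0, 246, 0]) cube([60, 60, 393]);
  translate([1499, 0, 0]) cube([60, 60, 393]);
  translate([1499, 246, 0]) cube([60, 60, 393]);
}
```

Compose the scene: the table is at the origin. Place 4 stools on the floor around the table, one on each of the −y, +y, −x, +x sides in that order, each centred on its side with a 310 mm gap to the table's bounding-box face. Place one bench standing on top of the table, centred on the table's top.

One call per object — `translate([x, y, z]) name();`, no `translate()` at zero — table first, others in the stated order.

table();
translate([689, -642, 0]) stool();
translate([689, 1084, 0]) stool();
translate([-579, 221, 0]) stool();
translate([1957, 221, 0]) stool();
translate([44, 234, 749]) bench();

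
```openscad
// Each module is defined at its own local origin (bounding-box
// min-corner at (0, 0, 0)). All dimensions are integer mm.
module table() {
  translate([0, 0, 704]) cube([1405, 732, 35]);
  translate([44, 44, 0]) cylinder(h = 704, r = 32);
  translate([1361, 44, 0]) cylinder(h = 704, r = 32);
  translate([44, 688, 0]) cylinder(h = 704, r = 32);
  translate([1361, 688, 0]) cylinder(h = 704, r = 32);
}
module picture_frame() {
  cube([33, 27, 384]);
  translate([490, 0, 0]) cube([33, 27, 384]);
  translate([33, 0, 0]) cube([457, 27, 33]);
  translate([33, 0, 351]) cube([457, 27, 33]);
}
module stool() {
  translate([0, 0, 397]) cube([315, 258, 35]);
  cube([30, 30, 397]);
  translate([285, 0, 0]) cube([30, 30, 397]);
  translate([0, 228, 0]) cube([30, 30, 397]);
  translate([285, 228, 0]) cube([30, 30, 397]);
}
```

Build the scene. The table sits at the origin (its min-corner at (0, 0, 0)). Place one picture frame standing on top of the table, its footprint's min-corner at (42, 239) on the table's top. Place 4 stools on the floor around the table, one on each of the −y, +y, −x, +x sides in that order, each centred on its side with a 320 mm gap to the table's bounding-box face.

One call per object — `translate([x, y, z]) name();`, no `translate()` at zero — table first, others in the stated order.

table();
translate([42, 239, 739]) picture_frame();
translate([545, -578, 0]) stool();
translate([545, 1052, 0]) stool();
translate([-635, 237, 0]) stool();
translate([1725, 237, 0]) stool();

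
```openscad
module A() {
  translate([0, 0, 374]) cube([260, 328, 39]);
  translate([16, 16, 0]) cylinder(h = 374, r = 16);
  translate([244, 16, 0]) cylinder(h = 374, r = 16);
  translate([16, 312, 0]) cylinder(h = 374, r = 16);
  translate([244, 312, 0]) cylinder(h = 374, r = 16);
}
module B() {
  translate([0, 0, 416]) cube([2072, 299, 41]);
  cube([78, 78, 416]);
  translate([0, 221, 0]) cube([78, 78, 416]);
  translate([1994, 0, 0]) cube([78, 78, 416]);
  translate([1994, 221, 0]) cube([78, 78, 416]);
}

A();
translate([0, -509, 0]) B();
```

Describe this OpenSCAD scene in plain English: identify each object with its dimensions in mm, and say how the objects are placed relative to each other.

A is a four-legged stool. The seat is a 260×328×39 mm slab whose top surface is at z = 413 mm; four round legs, each 32 mm in diameter, run from the floor (z = 0) to the underside of the seat, each leg's axis is inset half a diameter from the nearest pair of seat edges (so the leg's bounding box is flush with the corner).

B is a bench: a 2072×299 mm seat slab, 41 mm thick, top at z = 457 mm, on four 78×78 mm square legs flush with the seat corners and standing on z = 0.

The bench is on the floor beside the stool on its −y side.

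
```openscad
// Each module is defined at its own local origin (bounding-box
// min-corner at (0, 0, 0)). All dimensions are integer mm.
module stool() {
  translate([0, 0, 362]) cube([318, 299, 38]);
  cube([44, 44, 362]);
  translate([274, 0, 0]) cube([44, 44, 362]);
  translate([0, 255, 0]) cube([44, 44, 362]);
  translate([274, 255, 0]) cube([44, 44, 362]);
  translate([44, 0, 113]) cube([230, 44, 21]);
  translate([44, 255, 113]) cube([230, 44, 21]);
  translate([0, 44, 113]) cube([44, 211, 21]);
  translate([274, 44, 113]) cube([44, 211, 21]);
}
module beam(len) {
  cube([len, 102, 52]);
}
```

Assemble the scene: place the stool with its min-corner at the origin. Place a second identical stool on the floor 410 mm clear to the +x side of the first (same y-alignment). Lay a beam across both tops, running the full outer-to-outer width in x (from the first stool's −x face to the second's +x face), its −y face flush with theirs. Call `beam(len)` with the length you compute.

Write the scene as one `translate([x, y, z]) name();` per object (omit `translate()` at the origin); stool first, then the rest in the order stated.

stool();
translate([728, 0, 0]) stool();
translate([0, 0, 400]) beam(1046);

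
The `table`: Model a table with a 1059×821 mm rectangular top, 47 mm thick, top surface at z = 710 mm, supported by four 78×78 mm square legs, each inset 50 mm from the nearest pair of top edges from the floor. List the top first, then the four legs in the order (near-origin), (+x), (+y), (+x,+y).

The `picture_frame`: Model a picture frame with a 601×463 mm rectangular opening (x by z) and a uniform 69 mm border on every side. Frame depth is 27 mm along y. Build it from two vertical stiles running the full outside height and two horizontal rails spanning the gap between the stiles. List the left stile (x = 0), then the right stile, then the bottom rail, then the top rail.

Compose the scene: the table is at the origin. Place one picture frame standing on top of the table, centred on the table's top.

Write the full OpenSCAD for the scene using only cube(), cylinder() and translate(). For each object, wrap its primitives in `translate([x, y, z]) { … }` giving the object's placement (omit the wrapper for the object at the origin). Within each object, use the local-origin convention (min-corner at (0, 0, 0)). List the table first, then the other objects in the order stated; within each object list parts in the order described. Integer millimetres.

translate([0, 0, 663]) cube([1059, 821, 47]);
translate([50, 50, 0]) cube([78, 78, 663]);
translate([931, 50, 0]) cube([78, 78, 663]);
translate([50, 693, 0]) cube([78, 78, 663]);
translate([931, 693, 0]) cube([78, 78, 663]);
translate([160, 397, 710]) {
  cube([69, 27, 601]);
  translate([670, 0, 0]) cube([69, 27, 601]);
  translate([69, 0, 0]) cube([601, 27, 69]);
  translate([69, 0, 532]) cube([601, 27, 69]);
}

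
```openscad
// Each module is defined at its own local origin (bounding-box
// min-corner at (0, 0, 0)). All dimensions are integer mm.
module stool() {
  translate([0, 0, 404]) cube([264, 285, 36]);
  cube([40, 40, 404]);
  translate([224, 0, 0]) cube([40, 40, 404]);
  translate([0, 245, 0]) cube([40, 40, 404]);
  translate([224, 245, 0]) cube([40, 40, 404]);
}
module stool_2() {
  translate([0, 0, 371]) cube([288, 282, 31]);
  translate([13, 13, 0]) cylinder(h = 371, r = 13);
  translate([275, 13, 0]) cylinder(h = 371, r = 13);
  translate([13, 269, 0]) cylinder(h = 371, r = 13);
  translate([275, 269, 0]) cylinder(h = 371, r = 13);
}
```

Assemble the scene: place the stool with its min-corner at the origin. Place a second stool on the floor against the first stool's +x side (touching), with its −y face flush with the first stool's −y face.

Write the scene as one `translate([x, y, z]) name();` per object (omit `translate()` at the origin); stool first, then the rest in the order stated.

stool();
translate([264, 0, 0]) stool_2();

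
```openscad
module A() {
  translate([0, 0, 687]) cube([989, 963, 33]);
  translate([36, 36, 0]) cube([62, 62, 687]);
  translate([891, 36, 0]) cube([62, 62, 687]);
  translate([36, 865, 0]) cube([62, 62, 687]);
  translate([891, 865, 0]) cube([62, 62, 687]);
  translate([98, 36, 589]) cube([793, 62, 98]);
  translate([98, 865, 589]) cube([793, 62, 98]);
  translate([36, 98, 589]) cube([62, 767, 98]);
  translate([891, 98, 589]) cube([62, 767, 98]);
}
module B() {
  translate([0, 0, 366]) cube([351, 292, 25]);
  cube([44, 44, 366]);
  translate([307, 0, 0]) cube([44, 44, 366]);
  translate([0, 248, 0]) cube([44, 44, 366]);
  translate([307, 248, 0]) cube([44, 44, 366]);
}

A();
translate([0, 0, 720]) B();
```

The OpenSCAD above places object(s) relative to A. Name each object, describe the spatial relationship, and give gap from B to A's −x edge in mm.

The stool's min-x is at 0; the table's min-x is 0; gap = 0 mm.

A is a table. B is a stool. The stool is on top of the table. The gap from the stool to the table's −x edge is 0 mm.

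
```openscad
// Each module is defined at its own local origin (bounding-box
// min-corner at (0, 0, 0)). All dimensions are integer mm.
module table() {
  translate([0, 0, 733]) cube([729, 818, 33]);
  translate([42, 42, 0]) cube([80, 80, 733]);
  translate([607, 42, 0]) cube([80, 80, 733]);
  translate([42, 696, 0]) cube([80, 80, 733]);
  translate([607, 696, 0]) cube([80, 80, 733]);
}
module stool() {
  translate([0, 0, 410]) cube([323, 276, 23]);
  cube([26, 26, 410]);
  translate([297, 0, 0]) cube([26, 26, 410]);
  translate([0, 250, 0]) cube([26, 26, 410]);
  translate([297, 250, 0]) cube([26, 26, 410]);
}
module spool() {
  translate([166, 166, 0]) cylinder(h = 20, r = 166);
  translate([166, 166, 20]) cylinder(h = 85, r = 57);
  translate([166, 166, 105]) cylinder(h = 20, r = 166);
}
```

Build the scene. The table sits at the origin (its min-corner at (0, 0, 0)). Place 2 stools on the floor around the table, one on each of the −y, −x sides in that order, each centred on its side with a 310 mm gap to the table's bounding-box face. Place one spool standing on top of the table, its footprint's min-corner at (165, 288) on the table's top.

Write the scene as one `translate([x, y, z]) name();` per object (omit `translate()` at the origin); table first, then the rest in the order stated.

table();
translate([203, -586, 0]) stool();
translate([-633, 271, 0]) stool();
translate([165, 288, 766]) spool();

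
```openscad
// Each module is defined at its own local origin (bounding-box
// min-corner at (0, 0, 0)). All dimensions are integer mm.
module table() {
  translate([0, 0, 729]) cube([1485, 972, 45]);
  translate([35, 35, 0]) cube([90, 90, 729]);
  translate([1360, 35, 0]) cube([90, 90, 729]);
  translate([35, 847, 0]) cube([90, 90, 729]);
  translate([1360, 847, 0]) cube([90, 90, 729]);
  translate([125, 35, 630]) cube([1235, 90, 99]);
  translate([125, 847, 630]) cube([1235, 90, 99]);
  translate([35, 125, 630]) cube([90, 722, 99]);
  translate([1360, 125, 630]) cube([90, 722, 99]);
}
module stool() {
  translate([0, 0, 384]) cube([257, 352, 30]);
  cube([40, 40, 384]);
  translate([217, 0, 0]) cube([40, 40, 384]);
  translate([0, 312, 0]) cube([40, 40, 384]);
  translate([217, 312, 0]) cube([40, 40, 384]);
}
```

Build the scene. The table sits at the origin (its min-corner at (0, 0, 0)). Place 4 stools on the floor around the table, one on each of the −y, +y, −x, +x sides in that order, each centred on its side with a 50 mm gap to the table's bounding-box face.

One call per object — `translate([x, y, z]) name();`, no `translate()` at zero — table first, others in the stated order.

table();
translate([614, -402, 0]) stool();
translate([614, 1022, 0]) stool();
translate([-307, 310, 0]) stool();
translate([1535, 310, 0]) stool();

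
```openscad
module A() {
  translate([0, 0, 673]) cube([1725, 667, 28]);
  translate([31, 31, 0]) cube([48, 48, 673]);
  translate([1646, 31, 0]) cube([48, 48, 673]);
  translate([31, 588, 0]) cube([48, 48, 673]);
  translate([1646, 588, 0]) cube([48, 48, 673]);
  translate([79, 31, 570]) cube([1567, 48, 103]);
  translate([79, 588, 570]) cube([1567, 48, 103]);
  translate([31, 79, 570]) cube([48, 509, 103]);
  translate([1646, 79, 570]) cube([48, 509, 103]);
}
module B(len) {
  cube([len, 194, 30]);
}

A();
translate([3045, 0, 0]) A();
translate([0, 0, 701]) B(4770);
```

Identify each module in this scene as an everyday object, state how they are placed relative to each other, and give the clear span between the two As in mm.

Second table starts at x = 3045; first ends at x = 1725; clear span = 3045 − 1725 = 1320 mm.

A is a table. B is a beam. A beam spans the tops of two tables. The clear span between the two tables is 1320 mm.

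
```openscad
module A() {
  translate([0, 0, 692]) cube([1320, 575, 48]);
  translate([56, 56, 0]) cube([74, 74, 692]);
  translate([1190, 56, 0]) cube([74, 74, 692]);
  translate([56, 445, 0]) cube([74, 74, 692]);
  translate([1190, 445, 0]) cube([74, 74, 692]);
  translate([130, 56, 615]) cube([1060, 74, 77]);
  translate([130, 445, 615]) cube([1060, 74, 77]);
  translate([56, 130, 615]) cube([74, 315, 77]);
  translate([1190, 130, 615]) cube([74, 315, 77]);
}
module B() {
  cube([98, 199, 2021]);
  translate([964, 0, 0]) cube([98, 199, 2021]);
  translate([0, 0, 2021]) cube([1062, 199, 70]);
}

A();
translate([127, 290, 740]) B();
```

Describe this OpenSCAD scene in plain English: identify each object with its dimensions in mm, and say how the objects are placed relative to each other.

A is a table: top 1320 mm (x) × 575 mm (y), 48 mm thick, upper face at z = 740 mm, on four 74×74 mm square legs, each inset 56 mm from the nearest pair of top edges, running from z = 0 to the bottom of the top. Four apron rails, 74 mm thick and 77 mm tall, run between adjacent legs with their top edges flush with the underside of the top and their outer faces flush with the legs' outer faces.

B is a door frame. The clear opening is 866 mm wide and 2021 mm high. Two 98 mm wide jambs, 199 mm deep, stand either side of the opening from the floor to the top of the opening. A 70 mm thick head sits across the top of both jambs, spanning the full outside width of the frame.

The door frame is on top of the table.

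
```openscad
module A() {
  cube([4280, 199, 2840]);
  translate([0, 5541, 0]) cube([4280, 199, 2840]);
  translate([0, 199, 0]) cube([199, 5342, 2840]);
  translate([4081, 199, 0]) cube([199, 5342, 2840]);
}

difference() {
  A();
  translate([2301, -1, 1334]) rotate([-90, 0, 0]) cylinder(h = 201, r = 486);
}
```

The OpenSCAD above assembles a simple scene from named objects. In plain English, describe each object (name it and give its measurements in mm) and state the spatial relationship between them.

A is the wall frame of a small rectangular building: four walls, each 2840 mm tall and 199 mm thick, enclosing a footprint 4280 mm (x) by 5740 mm (y) outside-to-outside, with no floor or roof. The front and back walls (the −y and +y sides) span the full width; the two side walls fit between them.

The house frame has a circular hole of radius 486 mm through its front wall, centred at (x = 2301, z = 1334).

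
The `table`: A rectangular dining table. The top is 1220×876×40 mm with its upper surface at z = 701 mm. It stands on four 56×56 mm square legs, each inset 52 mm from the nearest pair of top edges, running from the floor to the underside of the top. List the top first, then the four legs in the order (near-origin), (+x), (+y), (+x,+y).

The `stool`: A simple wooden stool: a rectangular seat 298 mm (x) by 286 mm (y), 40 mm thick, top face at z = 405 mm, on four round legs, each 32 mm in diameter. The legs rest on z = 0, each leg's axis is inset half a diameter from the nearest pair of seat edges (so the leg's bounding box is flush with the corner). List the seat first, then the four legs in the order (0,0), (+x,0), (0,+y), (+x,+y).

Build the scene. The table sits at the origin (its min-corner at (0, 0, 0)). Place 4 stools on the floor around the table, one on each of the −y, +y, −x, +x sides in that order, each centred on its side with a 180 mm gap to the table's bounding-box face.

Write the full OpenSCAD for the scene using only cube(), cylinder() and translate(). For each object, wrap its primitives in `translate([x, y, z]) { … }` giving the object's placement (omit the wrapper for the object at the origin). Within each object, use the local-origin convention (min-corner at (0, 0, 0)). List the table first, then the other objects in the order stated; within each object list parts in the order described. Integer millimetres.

translate([0, 0, 661]) cube([1220, 876, 40]);
translate([52, 52, 0]) cube([56, 56, 661]);
translate([1112, 52, 0]) cube([56, 56, 661]);
translate([52, 768, 0]) cube([56, 56, 661]);
translate([1112, 768, 0]) cube([56, 56, 661]);
translate([461, -466, 0]) {
  translate([0, 0, 365]) cube([298, 286, 40]);
  translate([16, 16, 0]) cylinder(h = 365, r = 16);
  translate([282, 16, 0]) cylinder(h = 365, r = 16);
  translate([16, 270, 0]) cylinder(h = 365, r = 16);
  translate([282, 270, 0]) cylinder(h = 365, r = 16);
}
translate([461, 1056, 0]) {
  translate([0, 0, 365]) cube([298, 286, 40]);
  translate([16, 16, 0]) cylinder(h = 365, r = 16);
  translate([282, 16, 0]) cylinder(h = 365, r = 16);
  translate([16, 270, 0]) cylinder(h = 365, r = 16);
  translate([282, 270, 0]) cylinder(h = 365, r = 16);
}
translate([-478, 295, 0]) {
  translate([0, 0, 365]) cube([298, 286, 40]);
  translate([16, 16, 0]) cylinder(h = 365, r = 16);
  translate([282, 16, 0]) cylinder(h = 365, r = 16);
  translate([16, 270, 0]) cylinder(h = 365, r = 16);
  translate([282, 270, 0]) cylinder(h = 365, r = 16);
}
translate([1400, 295, 0]) {
  translate([0, 0, 365]) cube([298, 286, 40]);
  translate([16, 16, 0]) cylinder(h = 365, r = 16);
  translate([282, 16, 0]) cylinder(h = 365, r = 16);
  translate([16, 270, 0]) cylinder(h = 365, r = 16);
  translate([282, 270, 0]) cylinder(h = 365, r = 16);
}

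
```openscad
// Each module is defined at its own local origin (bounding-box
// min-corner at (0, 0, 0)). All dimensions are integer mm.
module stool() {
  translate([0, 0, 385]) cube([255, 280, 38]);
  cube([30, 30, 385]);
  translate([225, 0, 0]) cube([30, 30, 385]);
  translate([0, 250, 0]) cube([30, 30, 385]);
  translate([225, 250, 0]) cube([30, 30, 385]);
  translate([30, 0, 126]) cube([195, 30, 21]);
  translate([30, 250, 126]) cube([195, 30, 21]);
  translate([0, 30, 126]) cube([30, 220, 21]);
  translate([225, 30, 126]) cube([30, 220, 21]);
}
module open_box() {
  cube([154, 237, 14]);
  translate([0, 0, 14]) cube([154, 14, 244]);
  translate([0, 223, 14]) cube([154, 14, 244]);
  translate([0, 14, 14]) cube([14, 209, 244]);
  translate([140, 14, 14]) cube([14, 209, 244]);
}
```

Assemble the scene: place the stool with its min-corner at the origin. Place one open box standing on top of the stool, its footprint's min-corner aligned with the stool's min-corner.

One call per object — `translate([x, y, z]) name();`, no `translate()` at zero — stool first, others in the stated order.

stool();
translate([0, 0, 423]) open_box();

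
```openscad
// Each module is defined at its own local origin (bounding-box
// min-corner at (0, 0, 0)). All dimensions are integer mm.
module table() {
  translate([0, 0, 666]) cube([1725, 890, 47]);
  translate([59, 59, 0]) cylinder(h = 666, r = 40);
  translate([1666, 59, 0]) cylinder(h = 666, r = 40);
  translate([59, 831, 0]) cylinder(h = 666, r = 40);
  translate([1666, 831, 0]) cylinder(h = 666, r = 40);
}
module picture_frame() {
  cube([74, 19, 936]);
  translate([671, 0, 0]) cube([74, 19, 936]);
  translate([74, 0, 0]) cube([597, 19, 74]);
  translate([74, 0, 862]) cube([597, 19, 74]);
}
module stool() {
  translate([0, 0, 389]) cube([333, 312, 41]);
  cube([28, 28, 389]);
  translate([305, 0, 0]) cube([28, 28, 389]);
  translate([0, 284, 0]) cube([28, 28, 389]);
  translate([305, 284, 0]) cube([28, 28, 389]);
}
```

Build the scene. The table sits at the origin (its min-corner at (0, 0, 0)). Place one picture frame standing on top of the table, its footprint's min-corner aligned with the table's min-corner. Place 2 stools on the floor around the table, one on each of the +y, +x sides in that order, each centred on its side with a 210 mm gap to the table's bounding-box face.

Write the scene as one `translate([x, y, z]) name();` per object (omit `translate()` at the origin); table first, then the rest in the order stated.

table();
translate([0, 0, 713]) picture_frame();
translate([696, 1100, 0]) stool();
translate([1935, 289, 0]) stool();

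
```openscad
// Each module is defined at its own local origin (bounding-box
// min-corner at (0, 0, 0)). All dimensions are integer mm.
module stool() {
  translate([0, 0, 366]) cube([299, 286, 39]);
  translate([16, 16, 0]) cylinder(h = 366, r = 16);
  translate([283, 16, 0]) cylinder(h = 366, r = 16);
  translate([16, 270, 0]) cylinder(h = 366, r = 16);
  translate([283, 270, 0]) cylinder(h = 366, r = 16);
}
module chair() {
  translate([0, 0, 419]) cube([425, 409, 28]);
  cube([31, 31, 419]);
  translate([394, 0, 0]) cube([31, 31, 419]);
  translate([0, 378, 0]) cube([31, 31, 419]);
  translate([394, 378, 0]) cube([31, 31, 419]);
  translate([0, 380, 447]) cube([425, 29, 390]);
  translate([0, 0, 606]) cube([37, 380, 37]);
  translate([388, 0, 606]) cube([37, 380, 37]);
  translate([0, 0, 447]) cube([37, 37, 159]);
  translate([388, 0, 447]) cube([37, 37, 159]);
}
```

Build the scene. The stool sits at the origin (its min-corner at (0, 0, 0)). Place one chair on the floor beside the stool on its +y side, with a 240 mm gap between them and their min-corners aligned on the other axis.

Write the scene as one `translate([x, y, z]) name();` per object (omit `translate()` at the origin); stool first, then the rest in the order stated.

stool();
translate([0, 526, 0]) chair();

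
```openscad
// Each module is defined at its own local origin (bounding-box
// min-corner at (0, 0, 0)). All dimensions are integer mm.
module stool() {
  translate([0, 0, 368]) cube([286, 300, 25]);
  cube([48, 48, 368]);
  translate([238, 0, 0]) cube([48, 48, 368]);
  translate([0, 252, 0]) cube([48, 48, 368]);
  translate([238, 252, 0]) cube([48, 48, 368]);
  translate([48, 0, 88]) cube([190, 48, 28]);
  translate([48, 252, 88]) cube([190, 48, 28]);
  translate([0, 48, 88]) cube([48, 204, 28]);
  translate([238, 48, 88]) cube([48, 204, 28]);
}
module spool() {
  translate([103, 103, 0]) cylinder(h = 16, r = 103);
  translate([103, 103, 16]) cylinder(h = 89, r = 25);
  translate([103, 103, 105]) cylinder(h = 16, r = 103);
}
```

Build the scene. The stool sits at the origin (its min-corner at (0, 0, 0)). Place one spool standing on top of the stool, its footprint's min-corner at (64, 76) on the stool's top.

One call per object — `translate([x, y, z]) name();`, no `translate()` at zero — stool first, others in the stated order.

stool();
translate([64, 76, 393]) spool();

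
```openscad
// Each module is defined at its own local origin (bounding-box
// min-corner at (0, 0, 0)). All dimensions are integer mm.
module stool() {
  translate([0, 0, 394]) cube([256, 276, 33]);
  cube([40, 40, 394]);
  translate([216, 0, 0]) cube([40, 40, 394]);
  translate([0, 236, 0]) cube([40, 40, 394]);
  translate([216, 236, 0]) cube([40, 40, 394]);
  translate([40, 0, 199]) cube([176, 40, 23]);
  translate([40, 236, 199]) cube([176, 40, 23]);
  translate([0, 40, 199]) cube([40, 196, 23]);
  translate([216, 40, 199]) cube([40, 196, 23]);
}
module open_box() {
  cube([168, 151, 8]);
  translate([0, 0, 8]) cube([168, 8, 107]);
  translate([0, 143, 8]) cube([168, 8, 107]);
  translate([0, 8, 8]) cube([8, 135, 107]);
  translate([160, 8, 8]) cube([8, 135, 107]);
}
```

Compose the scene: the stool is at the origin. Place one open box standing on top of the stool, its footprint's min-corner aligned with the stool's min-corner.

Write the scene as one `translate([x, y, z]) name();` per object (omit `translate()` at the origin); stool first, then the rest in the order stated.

stool();
translate([0, 0, 427]) open_box();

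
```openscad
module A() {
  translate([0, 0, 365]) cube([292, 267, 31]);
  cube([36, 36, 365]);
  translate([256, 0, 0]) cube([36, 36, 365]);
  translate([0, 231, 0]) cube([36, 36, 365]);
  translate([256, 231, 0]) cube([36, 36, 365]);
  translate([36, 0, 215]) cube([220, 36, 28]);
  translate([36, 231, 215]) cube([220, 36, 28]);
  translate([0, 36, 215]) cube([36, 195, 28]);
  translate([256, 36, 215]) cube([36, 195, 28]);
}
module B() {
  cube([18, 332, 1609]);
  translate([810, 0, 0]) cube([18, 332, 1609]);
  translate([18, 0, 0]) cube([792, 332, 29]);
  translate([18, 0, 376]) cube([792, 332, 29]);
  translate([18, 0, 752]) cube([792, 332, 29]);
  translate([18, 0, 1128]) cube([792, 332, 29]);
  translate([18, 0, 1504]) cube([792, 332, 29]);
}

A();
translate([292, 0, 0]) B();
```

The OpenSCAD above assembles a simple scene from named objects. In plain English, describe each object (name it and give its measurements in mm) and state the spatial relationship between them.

A is a four-legged stool. The seat is 292×267 mm, 31 mm thick, top at z = 396 mm. It stands on four square legs, each 36×36 mm in cross-section, from z = 0 to the seat underside, each flush with a corner of the seat. Four stretchers, 36 mm wide and 28 mm tall, connect adjacent legs with their undersides at z = 215 mm, each running between the inner faces of the legs it joins and aligned with the legs' outer faces on the other axis.

B is an open bookshelf. Two side panels, each 18 mm thick, 332 mm deep and 1609 mm tall, stand 828 mm apart (outside-to-outside). Between them sit 5 shelves, each 29 mm thick and 332 mm deep, spanning the full gap between the sides. The bottom shelf rests on the floor (its underside at z = 0) and the clear gap between one shelf's top and the next shelf's underside is 347 mm.

The bookshelf is against the stool's +x side, with their −y faces flush.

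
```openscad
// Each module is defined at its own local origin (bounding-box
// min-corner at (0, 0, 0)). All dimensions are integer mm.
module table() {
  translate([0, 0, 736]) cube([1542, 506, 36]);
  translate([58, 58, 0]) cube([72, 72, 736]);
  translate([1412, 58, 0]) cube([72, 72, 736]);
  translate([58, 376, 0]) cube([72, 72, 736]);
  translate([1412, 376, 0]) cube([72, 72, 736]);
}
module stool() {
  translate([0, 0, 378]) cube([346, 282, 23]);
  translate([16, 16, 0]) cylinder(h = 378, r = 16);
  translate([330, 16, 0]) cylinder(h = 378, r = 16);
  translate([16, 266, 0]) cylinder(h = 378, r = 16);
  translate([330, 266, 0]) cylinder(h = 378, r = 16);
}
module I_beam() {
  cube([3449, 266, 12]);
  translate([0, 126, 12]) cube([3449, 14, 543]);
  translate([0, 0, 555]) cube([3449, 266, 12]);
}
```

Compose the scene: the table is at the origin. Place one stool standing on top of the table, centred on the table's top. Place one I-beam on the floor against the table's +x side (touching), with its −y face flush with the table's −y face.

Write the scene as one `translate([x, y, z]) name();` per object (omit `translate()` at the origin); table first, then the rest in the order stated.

table();
translate([598, 112, 772]) stool();
translate([1542, 0, 0]) I_beam();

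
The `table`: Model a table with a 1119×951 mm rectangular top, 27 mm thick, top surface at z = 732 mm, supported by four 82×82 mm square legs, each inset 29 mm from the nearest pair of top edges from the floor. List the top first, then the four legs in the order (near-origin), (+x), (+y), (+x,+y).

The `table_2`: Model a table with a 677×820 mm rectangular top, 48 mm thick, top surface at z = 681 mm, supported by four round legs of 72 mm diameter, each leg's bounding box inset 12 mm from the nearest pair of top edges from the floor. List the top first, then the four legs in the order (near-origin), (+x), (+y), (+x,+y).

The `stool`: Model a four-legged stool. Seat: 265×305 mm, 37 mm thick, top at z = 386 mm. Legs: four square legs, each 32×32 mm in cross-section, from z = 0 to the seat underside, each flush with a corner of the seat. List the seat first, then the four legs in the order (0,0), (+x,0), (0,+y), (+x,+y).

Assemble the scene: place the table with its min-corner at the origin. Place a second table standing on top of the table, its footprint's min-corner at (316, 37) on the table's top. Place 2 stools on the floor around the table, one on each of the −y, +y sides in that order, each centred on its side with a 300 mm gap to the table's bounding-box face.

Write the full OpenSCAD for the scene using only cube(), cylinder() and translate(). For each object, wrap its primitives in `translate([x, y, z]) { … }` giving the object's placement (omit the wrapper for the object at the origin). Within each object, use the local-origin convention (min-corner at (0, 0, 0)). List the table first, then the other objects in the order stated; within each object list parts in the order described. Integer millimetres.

translate([0, 0, 705]) cube([1119, 951, 27]);
translate([29, 29, 0]) cube([82, 82, 705]);
translate([1008, 29, 0]) cube([82, 82, 705]);
translate([29, 840, 0]) cube([82, 82, 705]);
translate([1008, 840, 0]) cube([82, 82, 705]);
translate([316, 37, 732]) {
  translate([0, 0, 633]) cube([677, 820, 48]);
  translate([48, 48, 0]) cylinder(h = 633, r = 36);
  translate([629, 48, 0]) cylinder(h = 633, r = 36);
  translate([48, 772, 0]) cylinder(h = 633, r = 36);
  translate([629, 772, 0]) cylinder(h = 633, r = 36);
}
translate([427, -605, 0]) {
  translate([0, 0, 349]) cube([265, 305, 37]);
  cube([32, 32, 349]);
  translate([233, 0, 0]) cube([32, 32, 349]);
  translate([0, 273, 0]) cube([32, 32, 349]);
  translate([233, 273, 0]) cube([32, 32, 349]);
}
translate([427, 1251, 0]) {
  translate([0, 0, 349]) cube([265, 305, 37]);
  cube([32, 32, 349]);
  translate([233, 0, 0]) cube([32, 32, 349]);
  translate([0, 273, 0]) cube([32, 32, 349]);
  translate([233, 273, 0]) cube([32, 32, 349]);
}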